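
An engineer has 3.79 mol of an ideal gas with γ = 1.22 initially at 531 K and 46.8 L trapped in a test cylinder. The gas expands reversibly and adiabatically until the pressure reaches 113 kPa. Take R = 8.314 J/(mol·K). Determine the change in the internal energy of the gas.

-14300 J

P₁ = nRT₁/V₁ = 3.79×8.314×531/46.8 = 358 kPa.
Adiabatic: T₂/T₁ = (P₂/P₁)^((γ−1)/γ) ⇒ T₂ = 531×(0.316)^0.180 = 431 K; V₂ = 120 L.
For an ideal gas ΔU = nCvΔT with Cv = R/(γ−1) = 37.8 J/(mol·K).
ΔU = 3.79×37.8×(431−531) = -14300 J.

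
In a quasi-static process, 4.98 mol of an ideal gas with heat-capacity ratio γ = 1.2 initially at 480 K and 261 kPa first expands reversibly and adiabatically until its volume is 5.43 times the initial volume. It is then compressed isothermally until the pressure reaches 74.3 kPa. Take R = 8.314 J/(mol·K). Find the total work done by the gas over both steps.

V₁ = nRT₁/P₁ = 4.98×8.314×480/261 = 76.1 L.
Step 1 — Adiabatic: TV^(γ−1) = const ⇒ T₂ = 480×(0.184)^0.200 = 342 K; PV^γ = const ⇒ P₂ = 34.3 kPa.
ΔU = nCvΔT = 4.98×41.6×(342−480) = -28500 J.
Q = 0 for an adiabatic process, so W = −ΔU = 28500 J.
State after step 1: P = 34.3 kPa, V = 413 L, T = 342 K.
Step 2 — Isothermal: T stays 342 K; PV = const ⇒ V₂ = 191 L, P₂ = 74.3 kPa.
ΔU = 0 (ideal gas, T constant).
W = nRT ln(V₂/V₁) = 4.98×8.314×342×ln(0.461) = -11000 J.
Q = ΔU + W = -11000 J.
Net over both steps: W = 17600 J, Q = -11000 J, ΔU = -28500 J.

17600 J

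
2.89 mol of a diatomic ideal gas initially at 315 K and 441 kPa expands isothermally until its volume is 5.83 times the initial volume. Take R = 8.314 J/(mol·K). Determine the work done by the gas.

V₁ = nRT₁/P₁ = 2.89×8.314×315/441 = 17.2 L.
Isothermal: T stays 315 K; PV = const ⇒ V₂ = 100 L, P₂ = 75.6 kPa.
W = nRT ln(V₂/V₁) = 2.89×8.314×315×ln(5.83) = 13300 J.

13300 J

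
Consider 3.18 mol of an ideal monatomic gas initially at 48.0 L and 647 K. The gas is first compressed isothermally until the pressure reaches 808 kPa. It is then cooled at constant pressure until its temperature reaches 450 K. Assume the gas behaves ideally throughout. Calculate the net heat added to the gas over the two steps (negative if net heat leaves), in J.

-27000 J

P₁ = nRT₁/V₁ = 3.18×8.314×647/48.0 = 356 kPa.
Step 1 — Isothermal: T stays 647 K; PV = const ⇒ V₂ = 21.2 L, P₂ = 808 kPa.
ΔU = 0 (ideal gas, T constant).
W = nRT ln(V₂/V₁) = 3.18×8.314×647×ln(0.441) = -14000 J.
Q = ΔU + W = -14000 J.
State after step 1: P = 808 kPa, V = 21.2 L, T = 647 K.
Step 2 — Isobaric: P stays 808 kPa; V/T = const ⇒ T₂ = 450 K, V₂ = 14.7 L.
W = PΔV = 808×(14.7−21.2) kPa·L = -5210 J.
ΔU = nCvΔT = 3.18×12.5×(450−647) = -7810 J.
Q = ΔU + W = nCpΔT = -13000 J.
Net over both steps: W = -19200 J, Q = -27000 J, ΔU = -7810 J.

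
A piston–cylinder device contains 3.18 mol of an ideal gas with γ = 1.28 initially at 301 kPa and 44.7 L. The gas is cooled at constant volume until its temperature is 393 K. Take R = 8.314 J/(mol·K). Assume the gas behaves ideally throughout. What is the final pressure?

T₁ = P₁V₁/(nR) = 301×44.7/(3.18×8.314) = 509 K.
Isochoric: V stays 44.7 L; P/T = const ⇒ T₂ = 393 K, P₂ = 232 kPa.

232 kPa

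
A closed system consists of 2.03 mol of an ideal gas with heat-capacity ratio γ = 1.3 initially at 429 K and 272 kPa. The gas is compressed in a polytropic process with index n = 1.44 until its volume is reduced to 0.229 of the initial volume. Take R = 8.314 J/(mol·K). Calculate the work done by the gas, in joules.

V₁ = nRT₁/P₁ = 2.03×8.314×429/272 = 26.6 L.
Polytropic n=1.44: T₂ = T₁(V₁/V₂)^(n−1) = 429×(4.37)^0.44 = 821 K; P₂ = P₁(V₁/V₂)^n = 2270 kPa.
W = (P₁V₁−P₂V₂)/(n−1) = (272×26.6−2270×6.10)/0.44 = -15000 J.

-15000 J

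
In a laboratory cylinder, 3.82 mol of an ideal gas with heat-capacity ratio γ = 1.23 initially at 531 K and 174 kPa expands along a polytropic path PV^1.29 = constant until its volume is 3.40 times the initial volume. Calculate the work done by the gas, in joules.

V₁ = nRT₁/P₁ = 3.82×8.314×531/174 = 96.9 L.
Polytropic n=1.29: T₂ = T₁(V₁/V₂)^(n−1) = 531×(0.294)^0.29 = 372 K; P₂ = P₁(V₁/V₂)^n = 35.9 kPa.
W = (P₁V₁−P₂V₂)/(n−1) = (174×96.9−35.9×330)/0.29 = 17400 J.

17400 J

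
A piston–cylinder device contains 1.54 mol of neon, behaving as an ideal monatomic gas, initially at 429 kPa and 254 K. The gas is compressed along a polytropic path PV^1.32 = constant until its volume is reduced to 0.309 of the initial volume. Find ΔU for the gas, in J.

2230 J

V₁ = nRT₁/P₁ = 1.54×8.314×254/429 = 7.58 L.
Polytropic n=1.32: T₂ = T₁(V₁/V₂)^(n−1) = 254×(3.24)^0.32 = 370 K; P₂ = P₁(V₁/V₂)^n = 2020 kPa.
For an ideal gas ΔU = nCvΔT with Cv = (3/2)R = 12.5 J/(mol·K).
ΔU = 1.54×12.5×(370−254) = 2230 J.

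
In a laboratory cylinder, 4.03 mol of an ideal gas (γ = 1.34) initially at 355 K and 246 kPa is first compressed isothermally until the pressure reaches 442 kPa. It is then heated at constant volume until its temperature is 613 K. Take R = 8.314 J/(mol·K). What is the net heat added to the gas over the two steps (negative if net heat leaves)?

18500 J

V₁ = nRT₁/P₁ = 4.03×8.314×355/246 = 48.4 L.
Step 1 — Isothermal: T stays 355 K; PV = const ⇒ V₂ = 26.9 L, P₂ = 442 kPa.
ΔU = 0 (ideal gas, T constant).
W = nRT ln(V₂/V₁) = 4.03×8.314×355×ln(0.557) = -6970 J.
Q = ΔU + W = -6970 J.
State after step 1: P = 442 kPa, V = 26.9 L, T = 355 K.
Step 2 — Isochoric: V stays 26.9 L; P/T = const ⇒ T₂ = 613 K, P₂ = 763 kPa.
W = 0 (no volume change).
ΔU = nCvΔT = 4.03×24.5×(613−355) = 25400 J.
Q = ΔU = 25400 J.
Net over both steps: W = -6970 J, Q = 18500 J, ΔU = 25400 J.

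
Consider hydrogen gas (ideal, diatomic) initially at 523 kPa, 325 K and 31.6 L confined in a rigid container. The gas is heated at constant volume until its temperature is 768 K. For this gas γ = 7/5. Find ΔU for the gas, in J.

n = P₁V₁/(RT₁) = 523×31.6/(8.314×325) = 6.12 mol.
Isochoric: V stays 31.6 L; P/T = const ⇒ T₂ = 768 K, P₂ = 1240 kPa.
For an ideal gas ΔU = nCvΔT with Cv = (5/2)R = 20.8 J/(mol·K).
ΔU = 6.12×20.8×(768−325) = 56300 J.

56300 J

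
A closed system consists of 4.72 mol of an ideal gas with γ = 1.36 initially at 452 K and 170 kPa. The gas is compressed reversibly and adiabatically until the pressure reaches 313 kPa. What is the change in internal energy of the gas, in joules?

V₁ = nRT₁/P₁ = 4.72×8.314×452/170 = 104 L.
Adiabatic: T₂/T₁ = (P₂/P₁)^((γ−1)/γ) ⇒ T₂ = 452×(1.84)^0.265 = 531 K; V₂ = 66.6 L.
For an ideal gas ΔU = nCvΔT with Cv = R/(γ−1) = 23.1 J/(mol·K).
ΔU = 4.72×23.1×(531−452) = 8640 J.

8640 J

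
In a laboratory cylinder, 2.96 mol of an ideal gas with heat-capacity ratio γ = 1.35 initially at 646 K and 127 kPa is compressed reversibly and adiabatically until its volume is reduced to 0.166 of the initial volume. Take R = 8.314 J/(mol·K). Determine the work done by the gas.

V₁ = nRT₁/P₁ = 2.96×8.314×646/127 = 125 L.
Adiabatic: TV^(γ−1) = const ⇒ T₂ = 646×(6.02)^0.350 = 1210 K; PV^γ = const ⇒ P₂ = 1430 kPa.
ΔU = nCvΔT = 2.96×23.8×(1210−646) = 39700 J.
Q = 0 for an adiabatic process, so W = −ΔU = -39700 J.

-39700 J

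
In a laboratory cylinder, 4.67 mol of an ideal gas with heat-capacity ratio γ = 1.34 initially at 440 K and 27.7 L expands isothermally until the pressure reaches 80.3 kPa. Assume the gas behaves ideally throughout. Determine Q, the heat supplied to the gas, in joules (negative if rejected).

34800 J

P₁ = nRT₁/V₁ = 4.67×8.314×440/27.7 = 617 kPa.
Isothermal: T stays 440 K; PV = const ⇒ V₂ = 213 L, P₂ = 80.3 kPa.
ΔU = 0 (ideal gas, T constant).
W = nRT ln(V₂/V₁) = 4.67×8.314×440×ln(7.68) = 34800 J.
Q = ΔU + W = 34800 J.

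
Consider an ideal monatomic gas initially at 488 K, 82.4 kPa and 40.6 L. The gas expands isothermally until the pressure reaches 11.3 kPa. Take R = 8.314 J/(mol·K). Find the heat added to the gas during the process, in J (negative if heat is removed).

6650 J

n = P₁V₁/(RT₁) = 82.4×40.6/(8.314×488) = 0.825 mol.
Isothermal: T stays 488 K; PV = const ⇒ V₂ = 296 L, P₂ = 11.3 kPa.
ΔU = 0 (ideal gas, T constant).
W = nRT ln(V₂/V₁) = 0.825×8.314×488×ln(7.29) = 6650 J.
Q = ΔU + W = 6650 J.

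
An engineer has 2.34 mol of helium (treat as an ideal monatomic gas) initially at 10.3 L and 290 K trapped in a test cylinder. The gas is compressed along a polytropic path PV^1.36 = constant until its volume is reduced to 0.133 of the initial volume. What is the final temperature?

P₁ = nRT₁/V₁ = 2.34×8.314×290/10.3 = 548 kPa.
Polytropic n=1.36: T₂ = T₁(V₁/V₂)^(n−1) = 290×(7.52)^0.36 = 600 K; P₂ = P₁(V₁/V₂)^n = 8510 kPa.

600 K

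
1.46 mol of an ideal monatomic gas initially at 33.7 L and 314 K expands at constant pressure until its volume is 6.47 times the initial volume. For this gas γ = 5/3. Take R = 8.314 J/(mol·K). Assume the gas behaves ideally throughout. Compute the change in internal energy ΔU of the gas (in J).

31300 J

P₁ = nRT₁/V₁ = 1.46×8.314×314/33.7 = 113 kPa.
Isobaric: P stays 113 kPa; V/T = const ⇒ T₂ = 2030 K, V₂ = 218 L.
For an ideal gas ΔU = nCvΔT with Cv = (3/2)R = 12.5 J/(mol·K).
ΔU = 1.46×12.5×(2030−314) = 31300 J.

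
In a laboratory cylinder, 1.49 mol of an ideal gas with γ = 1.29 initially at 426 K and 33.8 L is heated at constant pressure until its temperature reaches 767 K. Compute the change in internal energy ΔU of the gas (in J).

14600 J

P₁ = nRT₁/V₁ = 1.49×8.314×426/33.8 = 156 kPa.
Isobaric: P stays 156 kPa; V/T = const ⇒ T₂ = 767 K, V₂ = 60.9 L.
For an ideal gas ΔU = nCvΔT with Cv = R/(γ−1) = 28.7 J/(mol·K).
ΔU = 1.49×28.7×(767−426) = 14600 J.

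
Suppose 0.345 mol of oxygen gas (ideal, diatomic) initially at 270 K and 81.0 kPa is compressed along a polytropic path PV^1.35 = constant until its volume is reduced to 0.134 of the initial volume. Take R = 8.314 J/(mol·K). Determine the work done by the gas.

V₁ = nRT₁/P₁ = 0.345×8.314×270/81.0 = 9.56 L.
Polytropic n=1.35: T₂ = T₁(V₁/V₂)^(n−1) = 270×(7.46)^0.35 = 546 K; P₂ = P₁(V₁/V₂)^n = 1220 kPa.
W = (P₁V₁−P₂V₂)/(n−1) = (81.0×9.56−1220×1.28)/0.35 = -2260 J.

-2260 J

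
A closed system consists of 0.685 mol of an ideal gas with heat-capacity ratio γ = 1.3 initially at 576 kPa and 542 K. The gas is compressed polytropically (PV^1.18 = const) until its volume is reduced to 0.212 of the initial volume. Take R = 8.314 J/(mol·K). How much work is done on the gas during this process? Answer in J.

V₁ = nRT₁/P₁ = 0.685×8.314×542/576 = 5.36 L.
Polytropic n=1.18: T₂ = T₁(V₁/V₂)^(n−1) = 542×(4.72)^0.18 = 717 K; P₂ = P₁(V₁/V₂)^n = 3590 kPa.
W = (P₁V₁−P₂V₂)/(n−1) = (576×5.36−3590×1.14)/0.18 = -5520 J.
Work done on the gas = −W_by = 5520 J.

5520 J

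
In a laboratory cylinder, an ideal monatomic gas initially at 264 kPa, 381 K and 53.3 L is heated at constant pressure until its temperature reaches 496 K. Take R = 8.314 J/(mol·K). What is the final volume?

69.4 L

Isobaric: P stays 264 kPa; V/T = const ⇒ T₂ = 496 K, V₂ = 69.4 L.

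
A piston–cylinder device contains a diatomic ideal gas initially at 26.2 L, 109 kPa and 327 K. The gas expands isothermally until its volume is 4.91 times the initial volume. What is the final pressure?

22.2 kPa

Isothermal: T stays 327 K; PV = const ⇒ V₂ = 129 L, P₂ = 22.2 kPa.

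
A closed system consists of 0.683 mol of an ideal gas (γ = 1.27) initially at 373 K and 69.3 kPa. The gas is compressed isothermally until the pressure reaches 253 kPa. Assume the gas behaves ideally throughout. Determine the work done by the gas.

V₁ = nRT₁/P₁ = 0.683×8.314×373/69.3 = 30.6 L.
Isothermal: T stays 373 K; PV = const ⇒ V₂ = 8.37 L, P₂ = 253 kPa.
W = nRT ln(V₂/V₁) = 0.683×8.314×373×ln(0.274) = -2740 J.

-2740 J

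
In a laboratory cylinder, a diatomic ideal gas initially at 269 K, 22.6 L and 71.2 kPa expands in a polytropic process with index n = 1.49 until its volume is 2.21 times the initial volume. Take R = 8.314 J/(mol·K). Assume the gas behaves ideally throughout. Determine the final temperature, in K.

Polytropic n=1.49: T₂ = T₁(V₁/V₂)^(n−1) = 269×(0.452)^0.49 = 182 K; P₂ = P₁(V₁/V₂)^n = 21.8 kPa.

182 K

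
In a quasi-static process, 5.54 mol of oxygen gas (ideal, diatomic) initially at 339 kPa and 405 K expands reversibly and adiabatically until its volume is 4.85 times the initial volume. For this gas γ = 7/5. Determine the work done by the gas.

21800 J

V₁ = nRT₁/P₁ = 5.54×8.314×405/339 = 55.0 L.
Adiabatic: TV^(γ−1) = const ⇒ T₂ = 405×(0.206)^0.400 = 215 K; PV^γ = const ⇒ P₂ = 37.2 kPa.
ΔU = nCvΔT = 5.54×20.8×(215−405) = -21800 J.
Q = 0 for an adiabatic process, so W = −ΔU = 21800 J.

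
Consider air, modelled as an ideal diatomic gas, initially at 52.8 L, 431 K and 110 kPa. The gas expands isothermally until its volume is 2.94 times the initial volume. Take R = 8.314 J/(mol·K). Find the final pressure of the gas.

Isothermal: T stays 431 K; PV = const ⇒ V₂ = 155 L, P₂ = 37.4 kPa.

37.4 kPa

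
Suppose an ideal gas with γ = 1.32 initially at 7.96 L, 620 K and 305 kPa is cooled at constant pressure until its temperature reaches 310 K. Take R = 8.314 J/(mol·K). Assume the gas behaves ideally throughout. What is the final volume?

Isobaric: P stays 305 kPa; V/T = const ⇒ T₂ = 310 K, V₂ = 3.98 L.

3.98 L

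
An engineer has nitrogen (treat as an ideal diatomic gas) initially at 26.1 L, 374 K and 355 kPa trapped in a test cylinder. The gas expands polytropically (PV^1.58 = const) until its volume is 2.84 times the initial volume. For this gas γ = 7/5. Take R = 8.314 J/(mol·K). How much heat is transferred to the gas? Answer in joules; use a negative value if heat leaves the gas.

n = P₁V₁/(RT₁) = 355×26.1/(8.314×374) = 2.98 mol.
Polytropic n=1.58: T₂ = T₁(V₁/V₂)^(n−1) = 374×(0.352)^0.58 = 204 K; P₂ = P₁(V₁/V₂)^n = 68.2 kPa.
W = (P₁V₁−P₂V₂)/(n−1) = (355×26.1−68.2×74.1)/0.58 = 7260 J.
ΔU = nCvΔT = 2.98×20.8×(204−374) = -10500 J.
Q = ΔU + W = -3260 J.

-3260 J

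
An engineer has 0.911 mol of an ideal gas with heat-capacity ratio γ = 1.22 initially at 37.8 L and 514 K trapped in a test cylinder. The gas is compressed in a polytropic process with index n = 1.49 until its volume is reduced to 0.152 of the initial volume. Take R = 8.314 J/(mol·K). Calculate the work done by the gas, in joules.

P₁ = nRT₁/V₁ = 0.911×8.314×514/37.8 = 103 kPa.
Polytropic n=1.49: T₂ = T₁(V₁/V₂)^(n−1) = 514×(6.58)^0.49 = 1290 K; P₂ = P₁(V₁/V₂)^n = 1710 kPa.
W = (P₁V₁−P₂V₂)/(n−1) = (103×37.8−1710×5.75)/0.49 = -12100 J.

-12100 J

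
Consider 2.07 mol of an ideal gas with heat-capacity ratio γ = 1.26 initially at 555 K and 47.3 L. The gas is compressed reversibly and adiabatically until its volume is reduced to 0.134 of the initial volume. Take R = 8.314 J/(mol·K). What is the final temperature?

936 K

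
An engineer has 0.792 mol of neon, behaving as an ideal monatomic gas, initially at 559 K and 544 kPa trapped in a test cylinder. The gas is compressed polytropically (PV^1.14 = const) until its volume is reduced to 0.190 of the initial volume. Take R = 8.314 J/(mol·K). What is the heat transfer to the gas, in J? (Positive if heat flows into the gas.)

-5440 J

V₁ = nRT₁/P₁ = 0.792×8.314×559/544 = 6.77 L.
Polytropic n=1.14: T₂ = T₁(V₁/V₂)^(n−1) = 559×(5.26)^0.14 = 705 K; P₂ = P₁(V₁/V₂)^n = 3610 kPa.
W = (P₁V₁−P₂V₂)/(n−1) = (544×6.77−3610×1.29)/0.14 = -6880 J.
ΔU = nCvΔT = 0.792×12.5×(705−559) = 1450 J.
Q = ΔU + W = -5440 J.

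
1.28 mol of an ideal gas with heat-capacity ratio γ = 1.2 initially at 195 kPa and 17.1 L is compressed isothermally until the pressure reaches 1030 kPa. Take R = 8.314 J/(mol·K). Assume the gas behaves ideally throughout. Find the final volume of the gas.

T₁ = P₁V₁/(nR) = 195×17.1/(1.28×8.314) = 313 K.
Isothermal: T stays 313 K; PV = const ⇒ V₂ = 3.24 L, P₂ = 1030 kPa.

3.24 L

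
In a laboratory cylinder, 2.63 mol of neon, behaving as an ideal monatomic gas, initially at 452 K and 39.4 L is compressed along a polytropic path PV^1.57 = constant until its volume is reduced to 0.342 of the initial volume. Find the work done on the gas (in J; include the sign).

P₁ = nRT₁/V₁ = 2.63×8.314×452/39.4 = 251 kPa.
Polytropic n=1.57: T₂ = T₁(V₁/V₂)^(n−1) = 452×(2.92)^0.57 = 833 K; P₂ = P₁(V₁/V₂)^n = 1350 kPa.
W = (P₁V₁−P₂V₂)/(n−1) = (251×39.4−1350×13.5)/0.57 = -14600 J.
Work done on the gas = −W_by = 14600 J.

14600 J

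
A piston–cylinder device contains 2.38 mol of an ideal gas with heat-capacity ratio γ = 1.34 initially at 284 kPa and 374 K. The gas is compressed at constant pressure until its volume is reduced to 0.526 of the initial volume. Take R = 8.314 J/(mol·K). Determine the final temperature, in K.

V₁ = nRT₁/P₁ = 2.38×8.314×374/284 = 26.1 L.
Isobaric: P stays 284 kPa; V/T = const ⇒ T₂ = 197 K, V₂ = 13.7 L.

197 K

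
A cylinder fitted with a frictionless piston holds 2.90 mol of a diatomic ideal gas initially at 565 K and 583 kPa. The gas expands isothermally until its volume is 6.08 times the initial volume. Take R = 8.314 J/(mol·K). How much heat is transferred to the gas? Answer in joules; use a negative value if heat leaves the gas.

24600 J

V₁ = nRT₁/P₁ = 2.90×8.314×565/583 = 23.4 L.
Isothermal: T stays 565 K; PV = const ⇒ V₂ = 142 L, P₂ = 95.9 kPa.
ΔU = 0 (ideal gas, T constant).
W = nRT ln(V₂/V₁) = 2.90×8.314×565×ln(6.08) = 24600 J.
Q = ΔU + W = 24600 J.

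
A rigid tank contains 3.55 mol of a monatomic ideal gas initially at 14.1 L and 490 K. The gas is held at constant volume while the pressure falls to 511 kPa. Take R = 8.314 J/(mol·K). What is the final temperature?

244 K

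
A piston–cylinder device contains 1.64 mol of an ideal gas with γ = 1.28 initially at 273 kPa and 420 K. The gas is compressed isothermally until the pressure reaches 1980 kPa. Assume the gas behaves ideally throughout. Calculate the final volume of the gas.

2.89 L

V₁ = nRT₁/P₁ = 1.64×8.314×420/273 = 21.0 L.
Isothermal: T stays 420 K; PV = const ⇒ V₂ = 2.89 L, P₂ = 1980 kPa.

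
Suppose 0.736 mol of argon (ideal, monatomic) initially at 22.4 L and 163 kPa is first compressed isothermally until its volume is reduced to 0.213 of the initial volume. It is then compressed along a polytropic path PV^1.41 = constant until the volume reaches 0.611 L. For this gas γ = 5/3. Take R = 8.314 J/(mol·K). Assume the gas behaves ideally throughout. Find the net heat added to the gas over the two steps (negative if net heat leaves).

-10200 J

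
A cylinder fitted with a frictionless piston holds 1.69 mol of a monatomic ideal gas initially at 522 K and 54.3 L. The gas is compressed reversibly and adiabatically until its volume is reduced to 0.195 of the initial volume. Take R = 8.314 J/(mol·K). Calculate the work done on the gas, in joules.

21700 J

P₁ = nRT₁/V₁ = 1.69×8.314×522/54.3 = 135 kPa.
Adiabatic: TV^(γ−1) = const ⇒ T₂ = 522×(5.13)^0.667 = 1550 K; PV^γ = const ⇒ P₂ = 2060 kPa.
ΔU = nCvΔT = 1.69×12.5×(1550−522) = 21700 J.
Q = 0 for an adiabatic process, so W = −ΔU = -21700 J.
Work done on the gas = −W_by = 21700 J.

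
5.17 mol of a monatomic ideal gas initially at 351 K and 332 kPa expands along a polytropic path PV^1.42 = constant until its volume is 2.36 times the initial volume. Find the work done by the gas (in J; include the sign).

10900 J

V₁ = nRT₁/P₁ = 5.17×8.314×351/332 = 45.4 L.
Polytropic n=1.42: T₂ = T₁(V₁/V₂)^(n−1) = 351×(0.424)^0.42 = 245 K; P₂ = P₁(V₁/V₂)^n = 98.1 kPa.
W = (P₁V₁−P₂V₂)/(n−1) = (332×45.4−98.1×107)/0.42 = 10900 J.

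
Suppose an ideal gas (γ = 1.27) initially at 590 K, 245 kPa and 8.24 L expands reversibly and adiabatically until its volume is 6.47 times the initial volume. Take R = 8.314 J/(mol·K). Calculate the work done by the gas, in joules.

n = P₁V₁/(RT₁) = 245×8.24/(8.314×590) = 0.412 mol.
Adiabatic: TV^(γ−1) = const ⇒ T₂ = 590×(0.155)^0.270 = 356 K; PV^γ = const ⇒ P₂ = 22.9 kPa.
ΔU = nCvΔT = 0.412×30.8×(356−590) = -2960 J.
Q = 0 for an adiabatic process, so W = −ΔU = 2960 J.

2960 J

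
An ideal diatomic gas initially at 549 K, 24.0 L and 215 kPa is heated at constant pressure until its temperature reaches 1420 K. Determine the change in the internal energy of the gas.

20500 J

n = P₁V₁/(RT₁) = 215×24.0/(8.314×549) = 1.13 mol.
Isobaric: P stays 215 kPa; V/T = const ⇒ T₂ = 1420 K, V₂ = 62.1 L.
For an ideal gas ΔU = nCvΔT with Cv = (5/2)R = 20.8 J/(mol·K).
ΔU = 1.13×20.8×(1420−549) = 20500 J.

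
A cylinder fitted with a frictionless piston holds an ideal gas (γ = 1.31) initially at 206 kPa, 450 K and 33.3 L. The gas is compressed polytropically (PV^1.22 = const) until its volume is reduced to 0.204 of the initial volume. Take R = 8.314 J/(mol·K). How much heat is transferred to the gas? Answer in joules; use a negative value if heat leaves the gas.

-3790 J

n = P₁V₁/(RT₁) = 206×33.3/(8.314×450) = 1.83 mol.
Polytropic n=1.22: T₂ = T₁(V₁/V₂)^(n−1) = 450×(4.90)^0.22 = 638 K; P₂ = P₁(V₁/V₂)^n = 1430 kPa.
W = (P₁V₁−P₂V₂)/(n−1) = (206×33.3−1430×6.79)/0.22 = -13100 J.
ΔU = nCvΔT = 1.83×26.8×(638−450) = 9260 J.
Q = ΔU + W = -3790 J.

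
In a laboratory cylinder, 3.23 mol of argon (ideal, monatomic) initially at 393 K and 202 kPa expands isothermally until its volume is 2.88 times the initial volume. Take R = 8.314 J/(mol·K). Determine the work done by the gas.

11200 J

V₁ = nRT₁/P₁ = 3.23×8.314×393/202 = 52.2 L.
Isothermal: T stays 393 K; PV = const ⇒ V₂ = 150 L, P₂ = 70.1 kPa.
W = nRT ln(V₂/V₁) = 3.23×8.314×393×ln(2.88) = 11200 J.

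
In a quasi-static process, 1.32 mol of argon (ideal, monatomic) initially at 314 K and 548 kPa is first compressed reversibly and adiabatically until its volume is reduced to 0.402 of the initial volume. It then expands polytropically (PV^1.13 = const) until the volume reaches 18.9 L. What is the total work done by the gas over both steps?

6880 J

V₁ = nRT₁/P₁ = 1.32×8.314×314/548 = 6.29 L.
Step 1 — Adiabatic: TV^(γ−1) = const ⇒ T₂ = 314×(2.49)^0.667 = 576 K; PV^γ = const ⇒ P₂ = 2500 kPa.
ΔU = nCvΔT = 1.32×12.5×(576−314) = 4320 J.
Q = 0 for an adiabatic process, so W = −ΔU = -4320 J.
State after step 1: P = 2500 kPa, V = 2.53 L, T = 576 K.
Step 2 — Polytropic n=1.13: T₂ = T₁(V₁/V₂)^(n−1) = 576×(0.134)^0.13 = 444 K; P₂ = P₁(V₁/V₂)^n = 258 kPa.
W = (P₁V₁−P₂V₂)/(n−1) = (2500×2.53−258×18.9)/0.13 = 11200 J.
ΔU = nCvΔT = 1.32×12.5×(444−576) = -2180 J.
Q = ΔU + W = 9020 J.
Net over both steps: W = 6880 J, Q = 9020 J, ΔU = 2140 J.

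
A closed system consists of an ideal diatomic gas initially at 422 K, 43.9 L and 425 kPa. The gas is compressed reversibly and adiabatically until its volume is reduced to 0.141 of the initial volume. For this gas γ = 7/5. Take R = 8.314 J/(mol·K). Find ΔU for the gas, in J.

55500 J

n = P₁V₁/(RT₁) = 425×43.9/(8.314×422) = 5.32 mol.
Adiabatic: TV^(γ−1) = const ⇒ T₂ = 422×(7.09)^0.400 = 924 K; PV^γ = const ⇒ P₂ = 6600 kPa.
For an ideal gas ΔU = nCvΔT with Cv = (5/2)R = 20.8 J/(mol·K).
ΔU = 5.32×20.8×(924−422) = 55500 J.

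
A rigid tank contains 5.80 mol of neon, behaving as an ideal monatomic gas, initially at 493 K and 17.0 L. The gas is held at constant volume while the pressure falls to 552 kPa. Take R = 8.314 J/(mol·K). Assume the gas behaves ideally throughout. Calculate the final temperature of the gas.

P₁ = nRT₁/V₁ = 5.80×8.314×493/17.0 = 1400 kPa.
Isochoric: V stays 17.0 L; P/T = const ⇒ T₂ = 195 K, P₂ = 552 kPa.

195 K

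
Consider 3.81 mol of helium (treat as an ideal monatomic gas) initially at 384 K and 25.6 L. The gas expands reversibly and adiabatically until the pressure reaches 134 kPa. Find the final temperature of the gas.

P₁ = nRT₁/V₁ = 3.81×8.314×384/25.6 = 475 kPa.
Adiabatic: T₂/T₁ = (P₂/P₁)^((γ−1)/γ) ⇒ T₂ = 384×(0.282)^0.400 = 231 K; V₂ = 54.7 L.

231 K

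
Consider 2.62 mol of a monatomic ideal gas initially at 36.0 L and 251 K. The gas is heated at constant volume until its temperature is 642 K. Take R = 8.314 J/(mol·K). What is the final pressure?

P₁ = nRT₁/V₁ = 2.62×8.314×251/36.0 = 152 kPa.
Isochoric: V stays 36.0 L; P/T = const ⇒ T₂ = 642 K, P₂ = 388 kPa.

388 kPa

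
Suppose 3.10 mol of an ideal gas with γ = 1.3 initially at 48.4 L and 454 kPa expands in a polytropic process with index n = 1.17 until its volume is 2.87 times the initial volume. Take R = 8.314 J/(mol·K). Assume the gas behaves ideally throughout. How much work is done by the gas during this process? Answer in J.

21200 J

T₁ = P₁V₁/(nR) = 454×48.4/(3.10×8.314) = 853 K.
Polytropic n=1.17: T₂ = T₁(V₁/V₂)^(n−1) = 853×(0.348)^0.17 = 713 K; P₂ = P₁(V₁/V₂)^n = 132 kPa.
W = (P₁V₁−P₂V₂)/(n−1) = (454×48.4−132×139)/0.17 = 21200 J.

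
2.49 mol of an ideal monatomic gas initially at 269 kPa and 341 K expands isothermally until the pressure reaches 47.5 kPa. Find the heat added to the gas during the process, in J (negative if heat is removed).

V₁ = nRT₁/P₁ = 2.49×8.314×341/269 = 26.2 L.
Isothermal: T stays 341 K; PV = const ⇒ V₂ = 149 L, P₂ = 47.5 kPa.
ΔU = 0 (ideal gas, T constant).
W = nRT ln(V₂/V₁) = 2.49×8.314×341×ln(5.66) = 12200 J.
Q = ΔU + W = 12200 J.

12200 J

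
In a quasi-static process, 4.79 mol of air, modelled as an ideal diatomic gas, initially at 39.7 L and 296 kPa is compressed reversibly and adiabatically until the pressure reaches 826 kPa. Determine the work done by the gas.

-10000 J

T₁ = P₁V₁/(nR) = 296×39.7/(4.79×8.314) = 295 K.
Adiabatic: T₂/T₁ = (P₂/P₁)^((γ−1)/γ) ⇒ T₂ = 295×(2.79)^0.286 = 396 K; V₂ = 19.1 L.
ΔU = nCvΔT = 4.79×20.8×(396−295) = 10000 J.
Q = 0 for an adiabatic process, so W = −ΔU = -10000 J.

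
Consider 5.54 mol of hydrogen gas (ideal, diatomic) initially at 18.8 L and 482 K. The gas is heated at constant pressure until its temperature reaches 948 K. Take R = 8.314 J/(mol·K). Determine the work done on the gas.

-21500 J

P₁ = nRT₁/V₁ = 5.54×8.314×482/18.8 = 1180 kPa.
Isobaric: P stays 1180 kPa; V/T = const ⇒ T₂ = 948 K, V₂ = 37.0 L.
W = PΔV = 1180×(37.0−18.8) kPa·L = 21500 J.
Work done on the gas = −W_by = -21500 J.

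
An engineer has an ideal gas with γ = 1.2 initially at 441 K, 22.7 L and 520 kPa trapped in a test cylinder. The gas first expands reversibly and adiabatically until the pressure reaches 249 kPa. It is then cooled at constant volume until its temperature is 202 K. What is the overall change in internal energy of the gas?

n = P₁V₁/(RT₁) = 520×22.7/(8.314×441) = 3.22 mol.
Step 1 — Adiabatic: T₂/T₁ = (P₂/P₁)^((γ−1)/γ) ⇒ T₂ = 441×(0.479)^0.167 = 390 K; V₂ = 41.9 L.
ΔU = nCvΔT = 3.22×41.6×(390−441) = -6820 J.
Q = 0 for an adiabatic process, so W = −ΔU = 6820 J.
State after step 1: P = 249 kPa, V = 41.9 L, T = 390 K.
Step 2 — Isochoric: V stays 41.9 L; P/T = const ⇒ T₂ = 202 K, P₂ = 129 kPa.
W = 0 (no volume change).
ΔU = nCvΔT = 3.22×41.6×(202−390) = -25200 J.
Q = ΔU = -25200 J.
Net over both steps: W = 6820 J, Q = -25200 J, ΔU = -32000 J.

-32000 J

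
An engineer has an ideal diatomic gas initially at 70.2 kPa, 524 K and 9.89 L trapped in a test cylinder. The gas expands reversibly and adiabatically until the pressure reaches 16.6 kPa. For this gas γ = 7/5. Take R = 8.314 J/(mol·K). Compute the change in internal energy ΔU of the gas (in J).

n = P₁V₁/(RT₁) = 70.2×9.89/(8.314×524) = 0.159 mol.
Adiabatic: T₂/T₁ = (P₂/P₁)^((γ−1)/γ) ⇒ T₂ = 524×(0.236)^0.286 = 347 K; V₂ = 27.7 L.
For an ideal gas ΔU = nCvΔT with Cv = (5/2)R = 20.8 J/(mol·K).
ΔU = 0.159×20.8×(347−524) = -586 J.

-586 J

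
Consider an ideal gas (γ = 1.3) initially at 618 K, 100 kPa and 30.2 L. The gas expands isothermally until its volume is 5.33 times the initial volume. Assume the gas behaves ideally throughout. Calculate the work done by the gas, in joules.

5050 J

n = P₁V₁/(RT₁) = 100×30.2/(8.314×618) = 0.588 mol.
Isothermal: T stays 618 K; PV = const ⇒ V₂ = 161 L, P₂ = 18.8 kPa.
W = nRT ln(V₂/V₁) = 0.588×8.314×618×ln(5.33) = 5050 J.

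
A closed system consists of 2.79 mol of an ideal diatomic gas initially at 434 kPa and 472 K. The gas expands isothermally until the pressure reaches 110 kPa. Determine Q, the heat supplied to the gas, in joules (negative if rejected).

15000 J

V₁ = nRT₁/P₁ = 2.79×8.314×472/434 = 25.2 L.
Isothermal: T stays 472 K; PV = const ⇒ V₂ = 99.5 L, P₂ = 110 kPa.
ΔU = 0 (ideal gas, T constant).
W = nRT ln(V₂/V₁) = 2.79×8.314×472×ln(3.95) = 15000 J.
Q = ΔU + W = 15000 J.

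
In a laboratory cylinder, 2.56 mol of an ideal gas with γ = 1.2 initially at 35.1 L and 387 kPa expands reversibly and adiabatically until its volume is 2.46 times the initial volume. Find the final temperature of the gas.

T₁ = P₁V₁/(nR) = 387×35.1/(2.56×8.314) = 638 K.
Adiabatic: TV^(γ−1) = const ⇒ T₂ = 638×(0.407)^0.200 = 533 K; PV^γ = const ⇒ P₂ = 131 kPa.

533 K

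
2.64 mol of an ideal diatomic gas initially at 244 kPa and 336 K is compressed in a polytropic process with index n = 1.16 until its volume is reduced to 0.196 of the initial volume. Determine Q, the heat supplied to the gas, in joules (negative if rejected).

-8240 J

V₁ = nRT₁/P₁ = 2.64×8.314×336/244 = 30.2 L.
Polytropic n=1.16: T₂ = T₁(V₁/V₂)^(n−1) = 336×(5.10)^0.16 = 436 K; P₂ = P₁(V₁/V₂)^n = 1620 kPa.
W = (P₁V₁−P₂V₂)/(n−1) = (244×30.2−1620×5.92)/0.16 = -13700 J.
ΔU = nCvΔT = 2.64×20.8×(436−336) = 5490 J.
Q = ΔU + W = -8240 J.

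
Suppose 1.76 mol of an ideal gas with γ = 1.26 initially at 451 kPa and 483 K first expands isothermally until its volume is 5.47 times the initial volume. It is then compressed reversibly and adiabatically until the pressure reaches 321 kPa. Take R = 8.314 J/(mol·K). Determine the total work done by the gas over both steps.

V₁ = nRT₁/P₁ = 1.76×8.314×483/451 = 15.7 L.
Step 1 — Isothermal: T stays 483 K; PV = const ⇒ V₂ = 85.7 L, P₂ = 82.4 kPa.
ΔU = 0 (ideal gas, T constant).
W = nRT ln(V₂/V₁) = 1.76×8.314×483×ln(5.47) = 12000 J.
Q = ΔU + W = 12000 J.
State after step 1: P = 82.4 kPa, V = 85.7 L, T = 483 K.
Step 2 — Adiabatic: T₂/T₁ = (P₂/P₁)^((γ−1)/γ) ⇒ T₂ = 483×(3.89)^0.206 = 639 K; V₂ = 29.1 L.
ΔU = nCvΔT = 1.76×32.0×(639−483) = 8800 J.
Q = 0 for an adiabatic process, so W = −ΔU = -8800 J.
Net over both steps: W = 3210 J, Q = 12000 J, ΔU = 8800 J.

3210 J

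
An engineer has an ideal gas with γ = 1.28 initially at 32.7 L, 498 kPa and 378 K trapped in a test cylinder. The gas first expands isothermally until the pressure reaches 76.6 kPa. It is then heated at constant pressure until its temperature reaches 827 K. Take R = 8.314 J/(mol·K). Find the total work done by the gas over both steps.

n = P₁V₁/(RT₁) = 498×32.7/(8.314×378) = 5.18 mol.
Step 1 — Isothermal: T stays 378 K; PV = const ⇒ V₂ = 213 L, P₂ = 76.6 kPa.
ΔU = 0 (ideal gas, T constant).
W = nRT ln(V₂/V₁) = 5.18×8.314×378×ln(6.50) = 30500 J.
Q = ΔU + W = 30500 J.
State after step 1: P = 76.6 kPa, V = 213 L, T = 378 K.
Step 2 — Isobaric: P stays 76.6 kPa; V/T = const ⇒ T₂ = 827 K, V₂ = 465 L.
W = PΔV = 76.6×(465−213) kPa·L = 19300 J.
ΔU = nCvΔT = 5.18×29.7×(827−378) = 69100 J.
Q = ΔU + W = nCpΔT = 88400 J.
Net over both steps: W = 49800 J, Q = 119000 J, ΔU = 69100 J.

49800 J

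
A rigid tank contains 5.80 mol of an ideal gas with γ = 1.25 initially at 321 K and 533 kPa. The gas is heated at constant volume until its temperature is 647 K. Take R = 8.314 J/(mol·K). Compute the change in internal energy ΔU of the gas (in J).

62900 J

V₁ = nRT₁/P₁ = 5.80×8.314×321/533 = 29.0 L.
Isochoric: V stays 29.0 L; P/T = const ⇒ T₂ = 647 K, P₂ = 1070 kPa.
For an ideal gas ΔU = nCvΔT with Cv = R/(γ−1) = 33.3 J/(mol·K).
ΔU = 5.80×33.3×(647−321) = 62900 J.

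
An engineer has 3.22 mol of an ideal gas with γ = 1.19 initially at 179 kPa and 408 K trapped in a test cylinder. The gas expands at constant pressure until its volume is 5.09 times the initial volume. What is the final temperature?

2080 K

V₁ = nRT₁/P₁ = 3.22×8.314×408/179 = 61.0 L.
Isobaric: P stays 179 kPa; V/T = const ⇒ T₂ = 2080 K, V₂ = 311 L.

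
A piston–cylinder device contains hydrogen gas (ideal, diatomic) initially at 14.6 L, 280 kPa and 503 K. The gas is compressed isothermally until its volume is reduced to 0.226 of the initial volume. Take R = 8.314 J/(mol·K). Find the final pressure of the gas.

Isothermal: T stays 503 K; PV = const ⇒ V₂ = 3.30 L, P₂ = 1240 kPa.

1240 kPa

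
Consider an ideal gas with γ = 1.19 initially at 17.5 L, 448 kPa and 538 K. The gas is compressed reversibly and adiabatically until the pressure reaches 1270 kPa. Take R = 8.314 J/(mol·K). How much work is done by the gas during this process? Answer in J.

-7470 J

n = P₁V₁/(RT₁) = 448×17.5/(8.314×538) = 1.75 mol.
Adiabatic: T₂/T₁ = (P₂/P₁)^((γ−1)/γ) ⇒ T₂ = 538×(2.83)^0.160 = 635 K; V₂ = 7.29 L.
ΔU = nCvΔT = 1.75×43.8×(635−538) = 7470 J.
Q = 0 for an adiabatic process, so W = −ΔU = -7470 J.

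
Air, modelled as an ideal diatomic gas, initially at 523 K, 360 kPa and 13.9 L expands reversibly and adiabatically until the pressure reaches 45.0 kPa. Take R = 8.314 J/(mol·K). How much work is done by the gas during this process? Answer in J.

n = P₁V₁/(RT₁) = 360×13.9/(8.314×523) = 1.15 mol.
Adiabatic: T₂/T₁ = (P₂/P₁)^((γ−1)/γ) ⇒ T₂ = 523×(0.125)^0.286 = 289 K; V₂ = 61.4 L.
ΔU = nCvΔT = 1.15×20.8×(289−523) = -5600 J.
Q = 0 for an adiabatic process, so W = −ΔU = 5600 J.

5600 J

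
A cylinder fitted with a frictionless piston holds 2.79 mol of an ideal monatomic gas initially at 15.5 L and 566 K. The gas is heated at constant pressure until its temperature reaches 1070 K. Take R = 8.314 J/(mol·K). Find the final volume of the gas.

29.3 L

P₁ = nRT₁/V₁ = 2.79×8.314×566/15.5 = 847 kPa.
Isobaric: P stays 847 kPa; V/T = const ⇒ T₂ = 1070 K, V₂ = 29.3 L.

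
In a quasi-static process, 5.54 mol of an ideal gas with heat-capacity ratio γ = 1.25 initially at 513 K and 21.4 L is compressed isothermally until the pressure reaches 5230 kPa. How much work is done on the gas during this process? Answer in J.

36800 J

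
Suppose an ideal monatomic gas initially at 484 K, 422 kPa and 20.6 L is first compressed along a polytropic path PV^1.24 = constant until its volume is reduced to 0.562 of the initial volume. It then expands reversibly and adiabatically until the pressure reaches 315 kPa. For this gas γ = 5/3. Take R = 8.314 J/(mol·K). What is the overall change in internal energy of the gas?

-3030 J

n = P₁V₁/(RT₁) = 422×20.6/(8.314×484) = 2.16 mol.
Step 1 — Polytropic n=1.24: T₂ = T₁(V₁/V₂)^(n−1) = 484×(1.78)^0.24 = 556 K; P₂ = P₁(V₁/V₂)^n = 862 kPa.
W = (P₁V₁−P₂V₂)/(n−1) = (422×20.6−862×11.6)/0.24 = -5370 J.
ΔU = nCvΔT = 2.16×12.5×(556−484) = 1930 J.
Q = ΔU + W = -3440 J.
State after step 1: P = 862 kPa, V = 11.6 L, T = 556 K.
Step 2 — Adiabatic: T₂/T₁ = (P₂/P₁)^((γ−1)/γ) ⇒ T₂ = 556×(0.365)^0.400 = 372 K; V₂ = 21.2 L.
ΔU = nCvΔT = 2.16×12.5×(372−556) = -4960 J.
Q = 0 for an adiabatic process, so W = −ΔU = 4960 J.
Net over both steps: W = -408 J, Q = -3440 J, ΔU = -3030 J.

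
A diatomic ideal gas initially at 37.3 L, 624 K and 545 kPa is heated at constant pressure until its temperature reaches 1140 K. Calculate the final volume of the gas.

Isobaric: P stays 545 kPa; V/T = const ⇒ T₂ = 1140 K, V₂ = 68.1 L.

68.1 L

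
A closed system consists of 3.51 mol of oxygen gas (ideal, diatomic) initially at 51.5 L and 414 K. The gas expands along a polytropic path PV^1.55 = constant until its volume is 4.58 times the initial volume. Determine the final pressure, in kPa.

P₁ = nRT₁/V₁ = 3.51×8.314×414/51.5 = 235 kPa.
Polytropic n=1.55: T₂ = T₁(V₁/V₂)^(n−1) = 414×(0.218)^0.55 = 179 K; P₂ = P₁(V₁/V₂)^n = 22.2 kPa.

22.2 kPa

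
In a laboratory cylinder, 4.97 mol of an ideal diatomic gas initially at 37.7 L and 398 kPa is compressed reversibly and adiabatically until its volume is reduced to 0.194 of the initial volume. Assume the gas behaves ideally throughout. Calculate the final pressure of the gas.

3950 kPa

T₁ = P₁V₁/(nR) = 398×37.7/(4.97×8.314) = 363 K.
Adiabatic: TV^(γ−1) = const ⇒ T₂ = 363×(5.15)^0.400 = 700 K; PV^γ = const ⇒ P₂ = 3950 kPa.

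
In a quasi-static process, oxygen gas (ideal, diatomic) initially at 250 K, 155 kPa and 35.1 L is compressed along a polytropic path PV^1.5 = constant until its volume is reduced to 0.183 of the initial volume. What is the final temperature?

Polytropic n=1.5: T₂ = T₁(V₁/V₂)^(n−1) = 250×(5.46)^0.50 = 584 K; P₂ = P₁(V₁/V₂)^n = 1980 kPa.

584 K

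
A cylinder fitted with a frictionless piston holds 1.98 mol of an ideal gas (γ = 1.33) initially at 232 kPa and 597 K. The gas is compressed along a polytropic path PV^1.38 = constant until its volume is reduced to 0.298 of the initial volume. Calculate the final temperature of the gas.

946 K

V₁ = nRT₁/P₁ = 1.98×8.314×597/232 = 42.4 L.
Polytropic n=1.38: T₂ = T₁(V₁/V₂)^(n−1) = 597×(3.36)^0.38 = 946 K; P₂ = P₁(V₁/V₂)^n = 1230 kPa.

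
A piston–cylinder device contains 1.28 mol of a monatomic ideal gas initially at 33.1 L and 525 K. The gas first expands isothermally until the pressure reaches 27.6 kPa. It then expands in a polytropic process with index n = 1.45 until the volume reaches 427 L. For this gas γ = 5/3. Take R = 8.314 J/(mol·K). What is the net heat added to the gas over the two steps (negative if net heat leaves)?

P₁ = nRT₁/V₁ = 1.28×8.314×525/33.1 = 169 kPa.
Step 1 — Isothermal: T stays 525 K; PV = const ⇒ V₂ = 202 L, P₂ = 27.6 kPa.
ΔU = 0 (ideal gas, T constant).
W = nRT ln(V₂/V₁) = 1.28×8.314×525×ln(6.12) = 10100 J.
Q = ΔU + W = 10100 J.
State after step 1: P = 27.6 kPa, V = 202 L, T = 525 K.
Step 2 — Polytropic n=1.45: T₂ = T₁(V₁/V₂)^(n−1) = 525×(0.474)^0.45 = 375 K; P₂ = P₁(V₁/V₂)^n = 9.35 kPa.
W = (P₁V₁−P₂V₂)/(n−1) = (27.6×202−9.35×427)/0.45 = 3540 J.
ΔU = nCvΔT = 1.28×12.5×(375−525) = -2390 J.
Q = ΔU + W = 1150 J.
Net over both steps: W = 13700 J, Q = 11300 J, ΔU = -2390 J.

11300 J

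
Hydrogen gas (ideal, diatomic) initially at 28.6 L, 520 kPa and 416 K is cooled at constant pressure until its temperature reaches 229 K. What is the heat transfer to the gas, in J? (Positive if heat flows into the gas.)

-23400 J

n = P₁V₁/(RT₁) = 520×28.6/(8.314×416) = 4.30 mol.
Isobaric: P stays 520 kPa; V/T = const ⇒ T₂ = 229 K, V₂ = 15.7 L.
W = PΔV = 520×(15.7−28.6) kPa·L = -6690 J.
ΔU = nCvΔT = 4.30×20.8×(229−416) = -16700 J.
Q = ΔU + W = nCpΔT = -23400 J.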